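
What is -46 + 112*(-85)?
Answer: -9566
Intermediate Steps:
-46 + 112*(-85) = -46 - 9520 = -9566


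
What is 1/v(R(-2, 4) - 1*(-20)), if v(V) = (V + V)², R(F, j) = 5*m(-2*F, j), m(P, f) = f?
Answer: 1/6400 ≈ 0.00015625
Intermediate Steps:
R(F, j) = 5*j
v(V) = 4*V² (v(V) = (2*V)² = 4*V²)
1/v(R(-2, 4) - 1*(-20)) = 1/(4*(5*4 - 1*(-20))²) = 1/(4*(20 + 20)²) = 1/(4*40²) = 1/(4*1600) = 1/6400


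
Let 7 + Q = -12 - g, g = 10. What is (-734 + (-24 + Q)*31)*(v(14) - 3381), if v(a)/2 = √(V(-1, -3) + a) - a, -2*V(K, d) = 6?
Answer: 8103193 - 4754*√11 ≈ 8.0874e+6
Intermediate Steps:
V(K, d) = -3 (V(K, d) = -½*6 = -3)
Q = -29 (Q = -7 + (-12 - 1*10) = -7 + (-12 - 10) = -7 - 22 = -29)
v(a) = -2*a + 2*√(-3 + a) (v(a) = 2*(√(-3 + a) - a) = -2*a + 2*√(-3 + a))
(-734 + (-24 + Q)*31)*(v(14) - 3381) = (-734 + (-24 - 29)*31)*((-2*14 + 2*√(-3 + 14)) - 3381) = (-734 - 53*31)*((-28 + 2*√11) - 3381) = (-734 - 1643)*(-3409 + 2*√11) = -2377*(-3409 + 2*√11) = 8103193 - 4754*√11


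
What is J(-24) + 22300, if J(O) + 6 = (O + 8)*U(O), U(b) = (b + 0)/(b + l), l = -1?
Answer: 556966/25 ≈ 22279.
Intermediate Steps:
U(b) = b/(-1 + b) (U(b) = (b + 0)/(b - 1) = b/(-1 + b))
J(O) = -6 + O*(8 + O)/(-1 + O) (J(O) = -6 + (O + 8)*(O/(-1 + O)) = -6 + (8 + O)*(O/(-1 + O)) = -6 + O*(8 + O)/(-1 + O))
J(-24) + 22300 = (6 + (-24)² + 2*(-24))/(-1 - 24) + 22300 = (6 + 576 - 48)/(-25) + 22300 = -1/25*534 + 22300 = -534/25 + 22300 = 556966/25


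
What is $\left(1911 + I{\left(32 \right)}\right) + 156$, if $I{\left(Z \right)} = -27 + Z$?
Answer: $2072$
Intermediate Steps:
$\left(1911 + I{\left(32 \right)}\right) + 156 = \left(1911 + \left(-27 + 32\right)\right) + 156 = \left(1911 + 5\right) + 156 = 1916 + 156 = 2072$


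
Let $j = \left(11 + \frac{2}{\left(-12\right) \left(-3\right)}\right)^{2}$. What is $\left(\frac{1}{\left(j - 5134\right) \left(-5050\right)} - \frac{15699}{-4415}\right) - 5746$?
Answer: $- \frac{20790044372935279}{3620417328625} \approx -5742.4$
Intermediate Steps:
$j = \frac{39601}{324}$ ($j = \left(11 + \frac{2}{36}\right)^{2} = \left(11 + 2 \cdot \frac{1}{36}\right)^{2} = \left(11 + \frac{1}{18}\right)^{2} = \left(\frac{199}{18}\right)^{2} = \frac{39601}{324} \approx 122.23$)
$\left(\frac{1}{\left(j - 5134\right) \left(-5050\right)} - \frac{15699}{-4415}\right) - 5746 = \left(\frac{1}{\left(\frac{39601}{324} - 5134\right) \left(-5050\right)} - \frac{15699}{-4415}\right) - 5746 = \left(\frac{1}{- \frac{1623815}{324}} \left(- \frac{1}{5050}\right) - - \frac{15699}{4415}\right) - 5746 = \left(\left(- \frac{324}{1623815}\right) \left(- \frac{1}{5050}\right) + \frac{15699}{4415}\right) - 5746 = \left(\frac{162}{4100132875} + \frac{15699}{4415}\right) - 5746 = \frac{12873597343971}{3620417328625} - 5746 = - \frac{20790044372935279}{3620417328625}$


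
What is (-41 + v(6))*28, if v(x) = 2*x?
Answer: -812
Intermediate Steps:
(-41 + v(6))*28 = (-41 + 2*6)*28 = (-41 + 12)*28 = -29*28 = -812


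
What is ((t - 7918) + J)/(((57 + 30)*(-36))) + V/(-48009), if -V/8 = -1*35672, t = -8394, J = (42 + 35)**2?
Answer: -3378805/1285164 ≈ -2.6291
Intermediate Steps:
J = 5929 (J = 77**2 = 5929)
V = 285376 (V = -(-8)*35672 = -8*(-35672) = 285376)
((t - 7918) + J)/(((57 + 30)*(-36))) + V/(-48009) = ((-8394 - 7918) + 5929)/(((57 + 30)*(-36))) + 285376/(-48009) = (-16312 + 5929)/((87*(-36))) + 285376*(-1/48009) = -10383/(-3132) - 21952/3693 = -10383*(-1/3132) - 21952/3693 = 3461/1044 - 21952/3693 = -3378805/1285164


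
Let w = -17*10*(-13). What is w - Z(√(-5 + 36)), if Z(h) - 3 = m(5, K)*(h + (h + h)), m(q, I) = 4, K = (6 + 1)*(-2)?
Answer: 2207 - 12*√31 ≈ 2140.2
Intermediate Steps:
K = -14 (K = 7*(-2) = -14)
Z(h) = 3 + 12*h (Z(h) = 3 + 4*(h + (h + h)) = 3 + 4*(h + 2*h) = 3 + 4*(3*h) = 3 + 12*h)
w = 2210 (w = -170*(-13) = 2210)
w - Z(√(-5 + 36)) = 2210 - (3 + 12*√(-5 + 36)) = 2210 - (3 + 12*√31) = 2210 + (-3 - 12*√31) = 2207 - 12*√31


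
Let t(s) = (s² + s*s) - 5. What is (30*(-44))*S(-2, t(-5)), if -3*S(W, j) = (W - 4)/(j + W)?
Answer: -2640/43 ≈ -61.395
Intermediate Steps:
t(s) = -5 + 2*s² (t(s) = (s² + s²) - 5 = 2*s² - 5 = -5 + 2*s²)
S(W, j) = -(-4 + W)/(3*(W + j)) (S(W, j) = -(W - 4)/(3*(j + W)) = -(-4 + W)/(3*(W + j)))
(30*(-44))*S(-2, t(-5)) = (30*(-44))*((4 - 1*(-2))/(3*(-2 + (-5 + 2*(-5)²)))) = -440*(4 + 2)/(-2 + (-5 + 2*25)) = -440*6/(-2 + (-5 + 50)) = -440*6/(-2 + 45) = -440*6/43 = -1320*2/43 = -2640/43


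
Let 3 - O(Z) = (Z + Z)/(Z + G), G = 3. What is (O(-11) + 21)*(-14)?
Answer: -595/2 ≈ -297.50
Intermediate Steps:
O(Z) = 3 - 2*Z/(3 + Z) (O(Z) = 3 - (Z + Z)/(Z + 3) = 3 - 2*Z/(3 + Z))
(O(-11) + 21)*(-14) = ((9 - 11)/(3 - 11) + 21)*(-14) = (-2/(-8) + 21)*(-14) = (-⅛*(-2) + 21)*(-14) = (¼ + 21)*(-14) = (85/4)*(-14) = -595/2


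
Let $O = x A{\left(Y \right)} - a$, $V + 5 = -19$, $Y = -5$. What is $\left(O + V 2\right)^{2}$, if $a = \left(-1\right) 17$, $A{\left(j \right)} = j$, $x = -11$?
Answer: $576$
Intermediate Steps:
$V = -24$ ($V = -5 - 19 = -24$)
$a = -17$
$O = 72$ ($O = \left(-11\right) \left(-5\right) - -17 = 55 + 17 = 72$)
$\left(O + V 2\right)^{2} = \left(72 - 48\right)^{2} = 24^{2} = 576$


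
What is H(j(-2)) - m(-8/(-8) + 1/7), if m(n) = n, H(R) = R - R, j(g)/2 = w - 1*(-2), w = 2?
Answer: -8/7 ≈ -1.1429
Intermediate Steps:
j(g) = 8 (j(g) = 2*(2 - 1*(-2)) = 2*(2 + 2) = 2*4 = 8)
H(R) = 0
H(j(-2)) - m(-8/(-8) + 1/7) = 0 - (-8/(-8) + 1/7) = 0 - (-8*(-⅛) + 1*(⅐)) = 0 - (1 + ⅐) = 0 - 1*8/7 = 0 - 8/7 = -8/7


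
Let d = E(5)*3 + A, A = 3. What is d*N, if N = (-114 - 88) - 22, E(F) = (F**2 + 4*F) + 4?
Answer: -33600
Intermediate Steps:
E(F) = 4 + F**2 + 4*F
N = -224 (N = -202 - 22 = -224)
d = 150 (d = (4 + 5**2 + 4*5)*3 + 3 = (4 + 25 + 20)*3 + 3 = 49*3 + 3 = 147 + 3 = 150)
d*N = 150*(-224) = -33600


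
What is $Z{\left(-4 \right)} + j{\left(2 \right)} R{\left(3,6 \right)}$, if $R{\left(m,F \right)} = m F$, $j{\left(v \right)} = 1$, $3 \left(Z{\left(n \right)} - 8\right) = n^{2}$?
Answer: $\frac{94}{3} \approx 31.333$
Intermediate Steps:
$Z{\left(n \right)} = 8 + \frac{n^{2}}{3}$
$R{\left(m,F \right)} = F m$
$Z{\left(-4 \right)} + j{\left(2 \right)} R{\left(3,6 \right)} = \left(8 + \frac{\left(-4\right)^{2}}{3}\right) + 1 \cdot 6 \cdot 3 = \left(8 + \frac{1}{3} \cdot 16\right) + 1 \cdot 18 = \left(8 + \frac{16}{3}\right) + 18 = \frac{40}{3} + 18 = \frac{94}{3}$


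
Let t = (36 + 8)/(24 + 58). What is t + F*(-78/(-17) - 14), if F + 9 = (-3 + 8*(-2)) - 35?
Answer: 413654/697 ≈ 593.48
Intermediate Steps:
t = 22/41 (t = 44/82 = 44*(1/82) = 22/41 ≈ 0.53658)
F = -63 (F = -9 + ((-3 + 8*(-2)) - 35) = -9 + ((-3 - 16) - 35) = -9 + (-19 - 35) = -9 - 54 = -63)
t + F*(-78/(-17) - 14) = 22/41 - 63*(-78/(-17) - 14) = 22/41 - 63*(-78*(-1/17) - 14) = 22/41 - 63*(78/17 - 14) = 22/41 - 63*(-160/17) = 22/41 + 10080/17 = 413654/697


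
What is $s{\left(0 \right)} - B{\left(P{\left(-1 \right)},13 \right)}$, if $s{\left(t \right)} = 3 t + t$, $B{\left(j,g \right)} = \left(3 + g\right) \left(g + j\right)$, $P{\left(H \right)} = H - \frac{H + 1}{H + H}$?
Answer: $-192$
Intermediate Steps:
$P{\left(H \right)} = H - \frac{1 + H}{2 H}$
$s{\left(t \right)} = 4 t$
$s{\left(0 \right)} - B{\left(P{\left(-1 \right)},13 \right)} = 4 \cdot 0 - \left(13^{2} + 3 \cdot 13 + 3 \left(- \frac{1}{2} - 1 - \frac{1}{2 \left(-1\right)}\right) + 13 \left(- \frac{1}{2} - 1 - \frac{1}{2 \left(-1\right)}\right)\right) = 0 - \left(169 + 39 + 3 \left(- \frac{1}{2} - 1 - - \frac{1}{2}\right) + 13 \left(- \frac{1}{2} - 1 - - \frac{1}{2}\right)\right) = 0 - \left(169 + 39 + 3 \left(- \frac{1}{2} - 1 + \frac{1}{2}\right) + 13 \left(- \frac{1}{2} - 1 + \frac{1}{2}\right)\right) = 0 - \left(169 + 39 + 3 \left(-1\right) + 13 \left(-1\right)\right) = 0 - \left(169 + 39 - 3 - 13\right) = 0 - 192 = -192$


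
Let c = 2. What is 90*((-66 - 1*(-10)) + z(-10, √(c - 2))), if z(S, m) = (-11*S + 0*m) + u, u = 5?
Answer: 5310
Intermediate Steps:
z(S, m) = 5 - 11*S (z(S, m) = (-11*S + 0*m) + 5 = (-11*S + 0) + 5 = -11*S + 5 = 5 - 11*S)
90*((-66 - 1*(-10)) + z(-10, √(c - 2))) = 90*((-66 - 1*(-10)) + (5 - 11*(-10))) = 90*((-66 + 10) + (5 + 110)) = 90*(-56 + 115) = 90*59 = 5310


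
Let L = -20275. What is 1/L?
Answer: -1/20275 ≈ -4.9322e-5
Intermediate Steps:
1/L = 1/(-20275) = -1/20275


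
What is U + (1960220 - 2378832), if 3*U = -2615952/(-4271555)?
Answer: -1788123309676/4271555 ≈ -4.1861e+5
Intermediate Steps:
U = 871984/4271555 (U = (-2615952/(-4271555))/3 = (-2615952*(-1/4271555))/3 = (1/3)*(2615952/4271555) = 871984/4271555 ≈ 0.20414)
U + (1960220 - 2378832) = 871984/4271555 + (1960220 - 2378832) = 871984/4271555 - 418612 = -1788123309676/4271555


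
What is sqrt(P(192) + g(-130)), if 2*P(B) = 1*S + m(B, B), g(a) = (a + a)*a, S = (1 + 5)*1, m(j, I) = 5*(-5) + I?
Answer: sqrt(135546)/2 ≈ 184.08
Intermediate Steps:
m(j, I) = -25 + I
S = 6 (S = 6*1 = 6)
g(a) = 2*a**2 (g(a) = (2*a)*a = 2*a**2)
P(B) = -19/2 + B/2 (P(B) = (1*6 + (-25 + B))/2 = (6 + (-25 + B))/2 = (-19 + B)/2 = -19/2 + B/2)
sqrt(P(192) + g(-130)) = sqrt((-19/2 + (1/2)*192) + 2*(-130)**2) = sqrt((-19/2 + 96) + 2*16900) = sqrt(173/2 + 33800) = sqrt(67773/2) = sqrt(135546)/2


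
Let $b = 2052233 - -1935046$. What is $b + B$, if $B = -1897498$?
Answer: $2089781$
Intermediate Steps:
$b = 3987279$ ($b = 2052233 + 1935046 = 3987279$)
$b + B = 3987279 - 1897498 = 2089781$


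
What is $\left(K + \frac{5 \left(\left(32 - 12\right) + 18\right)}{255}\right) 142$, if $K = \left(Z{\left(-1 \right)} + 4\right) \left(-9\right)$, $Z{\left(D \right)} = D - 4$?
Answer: $\frac{70574}{51} \approx 1383.8$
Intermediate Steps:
$Z{\left(D \right)} = -4 + D$
$K = 9$ ($K = \left(\left(-4 - 1\right) + 4\right) \left(-9\right) = \left(-5 + 4\right) \left(-9\right) = \left(-1\right) \left(-9\right) = 9$)
$\left(K + \frac{5 \left(\left(32 - 12\right) + 18\right)}{255}\right) 142 = \left(9 + \frac{5 \left(\left(32 - 12\right) + 18\right)}{255}\right) 142 = \left(9 + 5 \left(20 + 18\right) \frac{1}{255}\right) 142 = \left(9 + 5 \cdot 38 \cdot \frac{1}{255}\right) 142 = \left(9 + 190 \cdot \frac{1}{255}\right) 142 = \left(9 + \frac{38}{51}\right) 142 = \frac{497}{51} \cdot 142 = \frac{70574}{51}$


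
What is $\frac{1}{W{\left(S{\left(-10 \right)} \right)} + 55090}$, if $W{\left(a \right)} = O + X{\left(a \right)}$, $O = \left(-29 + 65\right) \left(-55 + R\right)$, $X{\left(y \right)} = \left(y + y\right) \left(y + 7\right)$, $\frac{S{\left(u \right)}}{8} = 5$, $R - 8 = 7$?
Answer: $\frac{1}{57410} \approx 1.7419 \cdot 10^{-5}$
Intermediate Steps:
$R = 15$ ($R = 8 + 7 = 15$)
$S{\left(u \right)} = 40$ ($S{\left(u \right)} = 8 \cdot 5 = 40$)
$X{\left(y \right)} = 2 y \left(7 + y\right)$
$O = -1440$ ($O = \left(-29 + 65\right) \left(-55 + 15\right) = 36 \left(-40\right) = -1440$)
$W{\left(a \right)} = -1440 + 2 a \left(7 + a\right)$
$\frac{1}{W{\left(S{\left(-10 \right)} \right)} + 55090} = \frac{1}{\left(-1440 + 2 \cdot 40 \left(7 + 40\right)\right) + 55090} = \frac{1}{\left(-1440 + 2 \cdot 40 \cdot 47\right) + 55090} = \frac{1}{\left(-1440 + 3760\right) + 55090} = \frac{1}{2320 + 55090} = \frac{1}{57410}$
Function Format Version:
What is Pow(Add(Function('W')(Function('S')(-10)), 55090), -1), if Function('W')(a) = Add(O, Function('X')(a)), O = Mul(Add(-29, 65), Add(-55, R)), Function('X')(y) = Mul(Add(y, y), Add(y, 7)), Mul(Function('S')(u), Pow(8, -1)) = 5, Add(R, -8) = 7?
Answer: Rational(1, 57410) ≈ 1.7419e-5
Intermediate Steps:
R = 15 (R = Add(8, 7) = 15)
Function('S')(u) = 40 (Function('S')(u) = Mul(8, 5) = 40)
Function('X')(y) = Mul(2, y, Add(7, y)) (Function('X')(y) = Mul(Mul(2, y), Add(7, y)) = Mul(2, y, Add(7, y)))
O = -1440 (O = Mul(Add(-29, 65), Add(-55, 15)) = Mul(36, -40) = -1440)
Function('W')(a) = Add(-1440, Mul(2, a, Add(7, a)))
Pow(Add(Function('W')(Function('S')(-10)), 55090), -1) = Pow(Add(Add(-1440, Mul(2, 40, Add(7, 40))), 55090), -1) = Pow(Add(Add(-1440, Mul(2, 40, 47)), 55090), -1) = Pow(Add(Add(-1440, 3760), 55090), -1) = Pow(Add(2320, 55090), -1) = Pow(57410, -1) = Rational(1, 57410)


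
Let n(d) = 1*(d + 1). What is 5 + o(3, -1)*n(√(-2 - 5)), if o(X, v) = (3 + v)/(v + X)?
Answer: 6 + I*√7 ≈ 6.0 + 2.6458*I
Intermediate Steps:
o(X, v) = (3 + v)/(X + v)
n(d) = 1 + d (n(d) = 1*(1 + d) = 1 + d)
5 + o(3, -1)*n(√(-2 - 5)) = 5 + ((3 - 1)/(3 - 1))*(1 + √(-2 - 5)) = 5 + (2/2)*(1 + √(-7)) = 5 + ((½)*2)*(1 + I*√7) = 5 + 1*(1 + I*√7) = 5 + (1 + I*√7) = 6 + I*√7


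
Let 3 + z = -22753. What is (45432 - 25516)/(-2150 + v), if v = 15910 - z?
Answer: 4979/9129 ≈ 0.54540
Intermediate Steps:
z = -22756 (z = -3 - 22753 = -22756)
v = 38666 (v = 15910 - 1*(-22756) = 15910 + 22756 = 38666)
(45432 - 25516)/(-2150 + v) = (45432 - 25516)/(-2150 + 38666) = 19916/36516 = 19916*(1/36516) = 4979/9129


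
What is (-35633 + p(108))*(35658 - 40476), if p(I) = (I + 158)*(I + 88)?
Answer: -79511454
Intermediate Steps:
p(I) = (88 + I)*(158 + I) (p(I) = (158 + I)*(88 + I) = (88 + I)*(158 + I))
(-35633 + p(108))*(35658 - 40476) = (-35633 + (13904 + 108² + 246*108))*(35658 - 40476) = (-35633 + (13904 + 11664 + 26568))*(-4818) = (-35633 + 52136)*(-4818) = 16503*(-4818) = -79511454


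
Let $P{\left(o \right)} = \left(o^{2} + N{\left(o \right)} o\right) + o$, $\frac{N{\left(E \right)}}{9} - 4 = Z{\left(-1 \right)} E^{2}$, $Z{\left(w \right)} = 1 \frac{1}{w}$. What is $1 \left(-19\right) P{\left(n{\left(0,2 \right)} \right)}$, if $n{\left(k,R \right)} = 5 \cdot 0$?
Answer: $0$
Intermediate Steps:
$Z{\left(w \right)} = \frac{1}{w}$
$n{\left(k,R \right)} = 0$
$N{\left(E \right)} = 36 - 9 E^{2}$ ($N{\left(E \right)} = 36 + 9 \frac{E^{2}}{-1} = 36 + 9 \left(- E^{2}\right) = 36 - 9 E^{2}$)
$P{\left(o \right)} = o + o^{2} + o \left(36 - 9 o^{2}\right)$ ($P{\left(o \right)} = \left(o^{2} + \left(36 - 9 o^{2}\right) o\right) + o = \left(o^{2} + o \left(36 - 9 o^{2}\right)\right) + o = o + o^{2} + o \left(36 - 9 o^{2}\right)$)
$1 \left(-19\right) P{\left(n{\left(0,2 \right)} \right)} = 1 \left(-19\right) 0 \left(37 + 0 - 9 \cdot 0^{2}\right) = - 19 \cdot 0 \left(37 + 0 - 0\right) = - 19 \cdot 0 \left(37 + 0 + 0\right) = - 19 \cdot 0 \cdot 37 = \left(-19\right) 0 = 0$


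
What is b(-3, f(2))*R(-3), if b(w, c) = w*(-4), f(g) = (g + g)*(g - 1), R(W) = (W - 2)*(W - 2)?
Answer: 300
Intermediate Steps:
R(W) = (-2 + W)**2 (R(W) = (-2 + W)*(-2 + W) = (-2 + W)**2)
f(g) = 2*g*(-1 + g) (f(g) = (2*g)*(-1 + g) = 2*g*(-1 + g))
b(w, c) = -4*w
b(-3, f(2))*R(-3) = (-4*(-3))*(-2 - 3)**2 = 12*(-5)**2 = 12*25 = 300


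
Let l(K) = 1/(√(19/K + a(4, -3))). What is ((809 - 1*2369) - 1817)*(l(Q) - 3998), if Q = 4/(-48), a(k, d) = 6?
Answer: 13501246 + 3377*I*√222/222 ≈ 1.3501e+7 + 226.65*I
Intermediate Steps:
Q = -1/12 (Q = 4*(-1/48) = -1/12 ≈ -0.083333)
l(K) = (6 + 19/K)^(-½) (l(K) = 1/(√(19/K + 6)) = 1/(√(6 + 19/K)) = (6 + 19/K)^(-½))
((809 - 1*2369) - 1817)*(l(Q) - 3998) = ((809 - 1*2369) - 1817)*((6 + 19/(-1/12))^(-½) - 3998) = ((809 - 2369) - 1817)*((6 + 19*(-12))^(-½) - 3998) = (-1560 - 1817)*((6 - 228)^(-½) - 3998) = -3377*((-222)^(-½) - 3998) = -3377*(-I*√222/222 - 3998) = -3377*(-3998 - I*√222/222) = 13501246 + 3377*I*√222/222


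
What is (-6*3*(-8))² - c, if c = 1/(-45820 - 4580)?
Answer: 1045094401/50400 ≈ 20736.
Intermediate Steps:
c = -1/50400 (c = 1/(-50400) = -1/50400 ≈ -1.9841e-5)
(-6*3*(-8))² - c = (-6*3*(-8))² - 1*(-1/50400) = (-18*(-8))² + 1/50400 = 144² + 1/50400 = 20736 + 1/50400 = 1045094401/50400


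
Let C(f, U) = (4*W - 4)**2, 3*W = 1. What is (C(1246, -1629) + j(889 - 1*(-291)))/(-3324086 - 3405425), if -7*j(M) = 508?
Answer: 4124/423959193 ≈ 9.7273e-6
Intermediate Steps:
W = 1/3 (W = (1/3)*1 = 1/3 ≈ 0.33333)
j(M) = -508/7 (j(M) = -1/7*508 = -508/7)
C(f, U) = 64/9 (C(f, U) = (4*(1/3) - 4)**2 = (4/3 - 4)**2 = (-8/3)**2 = 64/9)
(C(1246, -1629) + j(889 - 1*(-291)))/(-3324086 - 3405425) = (64/9 - 508/7)/(-3324086 - 3405425) = -4124/63/(-6729511) = -4124/63*(-1/6729511) = 4124/423959193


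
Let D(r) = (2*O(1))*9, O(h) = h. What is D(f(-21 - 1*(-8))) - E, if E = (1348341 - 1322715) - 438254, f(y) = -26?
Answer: 412646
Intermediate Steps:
E = -412628 (E = 25626 - 438254 = -412628)
D(r) = 18 (D(r) = (2*1)*9 = 2*9 = 18)
D(f(-21 - 1*(-8))) - E = 18 - 1*(-412628) = 18 + 412628 = 412646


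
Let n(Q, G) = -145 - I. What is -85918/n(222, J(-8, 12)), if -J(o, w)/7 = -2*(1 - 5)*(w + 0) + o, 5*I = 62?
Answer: 429590/787 ≈ 545.86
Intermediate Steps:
I = 62/5 (I = (⅕)*62 = 62/5 ≈ 12.400)
J(o, w) = -56*w - 7*o (J(o, w) = -7*(-2*(1 - 5)*(w + 0) + o) = -7*(-(-8)*w + o) = -7*(8*w + o) = -7*(o + 8*w) = -56*w - 7*o)
n(Q, G) = -787/5 (n(Q, G) = -145 - 1*62/5 = -145 - 62/5 = -787/5)
-85918/n(222, J(-8, 12)) = -85918/(-787/5) = -85918*(-5/787) = 429590/787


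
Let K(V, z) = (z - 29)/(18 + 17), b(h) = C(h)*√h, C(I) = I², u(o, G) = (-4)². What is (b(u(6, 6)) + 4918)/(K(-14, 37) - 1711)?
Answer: -207970/59877 ≈ -3.4733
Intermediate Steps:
u(o, G) = 16
b(h) = h^(5/2) (b(h) = h²*√h = h^(5/2))
K(V, z) = -29/35 + z/35 (K(V, z) = (-29 + z)/35 = (-29 + z)*(1/35) = -29/35 + z/35)
(b(u(6, 6)) + 4918)/(K(-14, 37) - 1711) = (16^(5/2) + 4918)/((-29/35 + (1/35)*37) - 1711) = (1024 + 4918)/((-29/35 + 37/35) - 1711) = 5942/(8/35 - 1711) = 5942/(-59877/35) = 5942*(-35/59877) = -207970/59877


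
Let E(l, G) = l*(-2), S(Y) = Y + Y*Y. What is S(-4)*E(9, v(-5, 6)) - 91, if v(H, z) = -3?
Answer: -307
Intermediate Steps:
S(Y) = Y + Y²
E(l, G) = -2*l
S(-4)*E(9, v(-5, 6)) - 91 = (-4*(1 - 4))*(-2*9) - 91 = -4*(-3)*(-18) - 91 = 12*(-18) - 91 = -216 - 91 = -307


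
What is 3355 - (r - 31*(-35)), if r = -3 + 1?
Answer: 2272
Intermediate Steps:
r = -2
3355 - (r - 31*(-35)) = 3355 - (-2 - 31*(-35)) = 3355 - (-2 + 1085) = 3355 - 1*1083 = 3355 - 1083 = 2272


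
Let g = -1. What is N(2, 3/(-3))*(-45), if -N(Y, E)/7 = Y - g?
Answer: 945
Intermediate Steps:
N(Y, E) = -7 - 7*Y (N(Y, E) = -7*(Y - 1*(-1)) = -7*(Y + 1) = -7*(1 + Y) = -7 - 7*Y)
N(2, 3/(-3))*(-45) = (-7 - 7*2)*(-45) = (-7 - 14)*(-45) = -21*(-45) = 945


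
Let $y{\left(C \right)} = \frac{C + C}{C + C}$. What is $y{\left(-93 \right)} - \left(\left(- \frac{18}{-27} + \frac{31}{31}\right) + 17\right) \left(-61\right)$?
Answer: $\frac{3419}{3} \approx 1139.7$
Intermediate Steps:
$y{\left(C \right)} = 1$ ($y{\left(C \right)} = \frac{2 C}{2 C} = 2 C \frac{1}{2 C} = 1$)
$y{\left(-93 \right)} - \left(\left(- \frac{18}{-27} + \frac{31}{31}\right) + 17\right) \left(-61\right) = 1 - \left(\left(- \frac{18}{-27} + \frac{31}{31}\right) + 17\right) \left(-61\right) = 1 - \left(\left(\left(-18\right) \left(- \frac{1}{27}\right) + 31 \cdot \frac{1}{31}\right) + 17\right) \left(-61\right) = 1 - \left(\left(\frac{2}{3} + 1\right) + 17\right) \left(-61\right) = 1 - \left(\frac{5}{3} + 17\right) \left(-61\right) = 1 - \frac{56}{3} \left(-61\right) = 1 - - \frac{3416}{3} = 1 + \frac{3416}{3} = \frac{3419}{3}$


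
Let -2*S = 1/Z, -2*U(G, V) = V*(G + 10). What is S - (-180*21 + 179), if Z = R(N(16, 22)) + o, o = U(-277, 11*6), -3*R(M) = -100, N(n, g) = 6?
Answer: 191090663/53066 ≈ 3601.0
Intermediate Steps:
U(G, V) = -V*(10 + G)/2 (U(G, V) = -V*(G + 10)/2 = -V*(10 + G)/2)
R(M) = 100/3 (R(M) = -⅓*(-100) = 100/3)
o = 8811 (o = -11*6*(10 - 277)/2 = -½*66*(-267) = 8811)
Z = 26533/3 (Z = 100/3 + 8811 = 26533/3 ≈ 8844.3)
S = -3/53066 (S = -1/(2*26533/3) = -½*3/26533 = -3/53066 ≈ -5.6533e-5)
S - (-180*21 + 179) = -3/53066 - (-180*21 + 179) = -3/53066 - (-3780 + 179) = -3/53066 - 1*(-3601) = -3/53066 + 3601 = 191090663/53066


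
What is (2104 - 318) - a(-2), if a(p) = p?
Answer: 1788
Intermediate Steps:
(2104 - 318) - a(-2) = (2104 - 318) - 1*(-2) = 1786 + 2 = 1788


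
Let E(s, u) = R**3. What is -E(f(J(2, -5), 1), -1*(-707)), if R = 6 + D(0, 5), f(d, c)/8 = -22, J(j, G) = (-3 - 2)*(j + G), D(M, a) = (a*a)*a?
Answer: -2248091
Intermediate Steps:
D(M, a) = a**3 (D(M, a) = a**2*a = a**3)
J(j, G) = -5*G - 5*j (J(j, G) = -5*(G + j) = -5*G - 5*j)
f(d, c) = -176 (f(d, c) = 8*(-22) = -176)
R = 131 (R = 6 + 5**3 = 6 + 125 = 131)
E(s, u) = 2248091 (E(s, u) = 131**3 = 2248091)
-E(f(J(2, -5), 1), -1*(-707)) = -1*2248091 = -2248091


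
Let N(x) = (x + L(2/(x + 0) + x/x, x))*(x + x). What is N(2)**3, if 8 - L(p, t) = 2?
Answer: 32768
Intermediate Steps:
L(p, t) = 6 (L(p, t) = 8 - 1*2 = 8 - 2 = 6)
N(x) = 2*x*(6 + x) (N(x) = (x + 6)*(x + x) = (6 + x)*(2*x) = 2*x*(6 + x))
N(2)**3 = (2*2*(6 + 2))**3 = (2*2*8)**3 = 32**3 = 32768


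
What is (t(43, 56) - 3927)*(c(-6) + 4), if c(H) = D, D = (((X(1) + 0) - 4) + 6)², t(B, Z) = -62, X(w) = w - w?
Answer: -31912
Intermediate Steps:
X(w) = 0
D = 4 (D = (((0 + 0) - 4) + 6)² = ((0 - 4) + 6)² = (-4 + 6)² = 2² = 4)
c(H) = 4
(t(43, 56) - 3927)*(c(-6) + 4) = (-62 - 3927)*(4 + 4) = -3989*8 = -31912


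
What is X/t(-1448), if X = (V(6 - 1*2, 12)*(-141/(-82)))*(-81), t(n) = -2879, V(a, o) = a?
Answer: 22842/118039 ≈ 0.19351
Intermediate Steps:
X = -22842/41 (X = ((6 - 1*2)*(-141/(-82)))*(-81) = ((6 - 2)*(-141*(-1/82)))*(-81) = (4*(141/82))*(-81) = (282/41)*(-81) = -22842/41 ≈ -557.12)
X/t(-1448) = -22842/41/(-2879) = -22842/41*(-1/2879) = 22842/118039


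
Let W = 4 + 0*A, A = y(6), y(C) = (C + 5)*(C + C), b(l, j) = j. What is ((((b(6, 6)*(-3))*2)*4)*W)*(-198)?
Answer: 114048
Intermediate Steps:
y(C) = 2*C*(5 + C) (y(C) = (5 + C)*(2*C) = 2*C*(5 + C))
A = 132 (A = 2*6*(5 + 6) = 2*6*11 = 132)
W = 4 (W = 4 + 0*132 = 4 + 0 = 4)
((((b(6, 6)*(-3))*2)*4)*W)*(-198) = ((((6*(-3))*2)*4)*4)*(-198) = ((-18*2*4)*4)*(-198) = (-36*4*4)*(-198) = -144*4*(-198) = -576*(-198) = 114048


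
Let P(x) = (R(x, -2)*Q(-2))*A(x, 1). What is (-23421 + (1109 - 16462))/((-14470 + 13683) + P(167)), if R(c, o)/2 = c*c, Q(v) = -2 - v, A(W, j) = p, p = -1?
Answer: 38774/787 ≈ 49.268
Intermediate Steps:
A(W, j) = -1
R(c, o) = 2*c² (R(c, o) = 2*(c*c) = 2*c²)
P(x) = 0 (P(x) = ((2*x²)*(-2 - 1*(-2)))*(-1) = ((2*x²)*(-2 + 2))*(-1) = ((2*x²)*0)*(-1) = 0*(-1) = 0)
(-23421 + (1109 - 16462))/((-14470 + 13683) + P(167)) = (-23421 + (1109 - 16462))/((-14470 + 13683) + 0) = (-23421 - 15353)/(-787 + 0) = -38774/(-787) = -38774*(-1/787) = 38774/787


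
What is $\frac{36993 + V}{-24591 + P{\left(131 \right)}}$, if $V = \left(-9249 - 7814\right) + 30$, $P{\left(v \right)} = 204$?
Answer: $- \frac{19960}{24387} \approx -0.81847$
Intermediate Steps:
$V = -17033$ ($V = -17063 + 30 = -17033$)
$\frac{36993 + V}{-24591 + P{\left(131 \right)}} = \frac{36993 - 17033}{-24591 + 204} = \frac{19960}{-24387} = 19960 \left(- \frac{1}{24387}\right) = - \frac{19960}{24387}$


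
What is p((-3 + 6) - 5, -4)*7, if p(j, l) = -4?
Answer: -28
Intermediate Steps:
p((-3 + 6) - 5, -4)*7 = -4*7 = -28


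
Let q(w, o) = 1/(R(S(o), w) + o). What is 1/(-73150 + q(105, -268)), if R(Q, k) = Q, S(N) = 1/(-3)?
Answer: -805/58885753 ≈ -1.3671e-5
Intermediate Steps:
S(N) = -⅓
q(w, o) = 1/(-⅓ + o)
1/(-73150 + q(105, -268)) = 1/(-73150 + 3/(-1 + 3*(-268))) = 1/(-73150 + 3/(-1 - 804)) = 1/(-73150 + 3/(-805)) = 1/(-73150 + 3*(-1/805)) = 1/(-73150 - 3/805) = 1/(-58885753/805) = -805/58885753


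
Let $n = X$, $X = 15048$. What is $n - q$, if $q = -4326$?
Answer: $19374$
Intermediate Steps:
$n = 15048$
$n - q = 15048 - -4326 = 15048 + 4326 = 19374$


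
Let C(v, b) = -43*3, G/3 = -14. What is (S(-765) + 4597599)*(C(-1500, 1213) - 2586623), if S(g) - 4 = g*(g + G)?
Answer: -13489803036416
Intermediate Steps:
G = -42 (G = 3*(-14) = -42)
C(v, b) = -129
S(g) = 4 + g*(-42 + g) (S(g) = 4 + g*(g - 42) = 4 + g*(-42 + g))
(S(-765) + 4597599)*(C(-1500, 1213) - 2586623) = ((4 + (-765)² - 42*(-765)) + 4597599)*(-129 - 2586623) = ((4 + 585225 + 32130) + 4597599)*(-2586752) = (617359 + 4597599)*(-2586752) = 5214958*(-2586752) = -13489803036416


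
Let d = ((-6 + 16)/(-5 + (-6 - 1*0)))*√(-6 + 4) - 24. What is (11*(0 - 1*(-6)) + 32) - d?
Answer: 122 + 10*I*√2/11 ≈ 122.0 + 1.2856*I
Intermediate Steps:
d = -24 - 10*I*√2/11 (d = (10/(-5 + (-6 + 0)))*√(-2) - 24 = (10/(-5 - 6))*(I*√2) - 24 = (10/(-11))*(I*√2) - 24 = (10*(-1/11))*(I*√2) - 24 = -10*I*√2/11 - 24 = -24 - 10*I*√2/11 ≈ -24.0 - 1.2856*I)
(11*(0 - 1*(-6)) + 32) - d = (11*(0 - 1*(-6)) + 32) - (-24 - 10*I*√2/11) = (11*(0 + 6) + 32) + (24 + 10*I*√2/11) = (11*6 + 32) + (24 + 10*I*√2/11) = (66 + 32) + (24 + 10*I*√2/11) = 98 + (24 + 10*I*√2/11) = 122 + 10*I*√2/11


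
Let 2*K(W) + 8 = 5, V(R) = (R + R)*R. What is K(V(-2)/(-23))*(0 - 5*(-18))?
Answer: -135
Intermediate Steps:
V(R) = 2*R² (V(R) = (2*R)*R = 2*R²)
K(W) = -3/2 (K(W) = -4 + (½)*5 = -4 + 5/2 = -3/2)
K(V(-2)/(-23))*(0 - 5*(-18)) = -3*(0 - 5*(-18))/2 = -3*(0 + 90)/2 = -3/2*90 = -135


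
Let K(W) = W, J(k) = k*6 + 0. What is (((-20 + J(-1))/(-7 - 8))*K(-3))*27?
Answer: -702/5 ≈ -140.40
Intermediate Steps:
J(k) = 6*k (J(k) = 6*k + 0 = 6*k)
(((-20 + J(-1))/(-7 - 8))*K(-3))*27 = (((-20 + 6*(-1))/(-7 - 8))*(-3))*27 = (((-20 - 6)/(-15))*(-3))*27 = (-26*(-1/15)*(-3))*27 = ((26/15)*(-3))*27 = -26/5*27 = -702/5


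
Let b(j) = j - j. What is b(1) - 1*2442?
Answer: -2442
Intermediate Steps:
b(j) = 0
b(1) - 1*2442 = 0 - 1*2442 = 0 - 2442 = -2442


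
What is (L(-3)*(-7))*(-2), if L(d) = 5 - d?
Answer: 112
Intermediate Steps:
(L(-3)*(-7))*(-2) = ((5 - 1*(-3))*(-7))*(-2) = ((5 + 3)*(-7))*(-2) = (8*(-7))*(-2) = -56*(-2) = 112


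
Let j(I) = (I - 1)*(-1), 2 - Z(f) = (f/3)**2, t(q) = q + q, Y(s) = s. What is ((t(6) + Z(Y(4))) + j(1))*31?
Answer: 3410/9 ≈ 378.89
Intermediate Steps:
t(q) = 2*q
Z(f) = 2 - f**2/9 (Z(f) = 2 - (f/3)**2 = 2 - f**2/9)
j(I) = 1 - I (j(I) = (-1 + I)*(-1) = 1 - I)
((t(6) + Z(Y(4))) + j(1))*31 = ((2*6 + (2 - 1/9*4**2)) + (1 - 1*1))*31 = ((12 + (2 - 1/9*16)) + (1 - 1))*31 = ((12 + (2 - 16/9)) + 0)*31 = ((12 + 2/9) + 0)*31 = (110/9 + 0)*31 = (110/9)*31 = 3410/9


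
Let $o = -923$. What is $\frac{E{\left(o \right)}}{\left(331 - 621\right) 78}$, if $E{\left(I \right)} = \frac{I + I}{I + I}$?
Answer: $- \frac{1}{22620} \approx -4.4209 \cdot 10^{-5}$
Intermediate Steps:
$E{\left(I \right)} = 1$ ($E{\left(I \right)} = \frac{2 I}{2 I} = 2 I \frac{1}{2 I} = 1$)
$\frac{E{\left(o \right)}}{\left(331 - 621\right) 78} = 1 \frac{1}{\left(331 - 621\right) 78} = 1 \frac{1}{\left(-290\right) 78} = 1 \frac{1}{-22620} = 1 \left(- \frac{1}{22620}\right) = - \frac{1}{22620}$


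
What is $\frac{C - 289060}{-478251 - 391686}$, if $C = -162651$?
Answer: $\frac{451711}{869937} \approx 0.51925$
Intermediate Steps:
$\frac{C - 289060}{-478251 - 391686} = \frac{-162651 - 289060}{-478251 - 391686} = - \frac{451711}{-869937} = \left(-451711\right) \left(- \frac{1}{869937}\right) = \frac{451711}{869937}$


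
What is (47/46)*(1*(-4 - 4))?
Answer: -188/23 ≈ -8.1739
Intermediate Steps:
(47/46)*(1*(-4 - 4)) = ((1/46)*47)*(1*(-8)) = (47/46)*(-8) = -188/23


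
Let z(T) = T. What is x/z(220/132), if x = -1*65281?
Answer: -195843/5 ≈ -39169.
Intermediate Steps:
x = -65281
x/z(220/132) = -65281/(220/132) = -65281/(220*(1/132)) = -65281/5/3 = -65281*⅗ = -195843/5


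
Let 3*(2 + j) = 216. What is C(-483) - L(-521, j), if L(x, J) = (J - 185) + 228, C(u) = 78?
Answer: -35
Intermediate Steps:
j = 70 (j = -2 + (⅓)*216 = -2 + 72 = 70)
L(x, J) = 43 + J (L(x, J) = (-185 + J) + 228 = 43 + J)
C(-483) - L(-521, j) = 78 - (43 + 70) = 78 - 1*113 = 78 - 113 = -35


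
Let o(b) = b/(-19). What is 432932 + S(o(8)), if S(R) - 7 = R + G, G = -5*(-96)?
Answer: 8234953/19 ≈ 4.3342e+5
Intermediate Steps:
o(b) = -b/19 (o(b) = b*(-1/19) = -b/19)
G = 480
S(R) = 487 + R (S(R) = 7 + (R + 480) = 7 + (480 + R) = 487 + R)
432932 + S(o(8)) = 432932 + (487 - 1/19*8) = 432932 + (487 - 8/19) = 432932 + 9245/19 = 8234953/19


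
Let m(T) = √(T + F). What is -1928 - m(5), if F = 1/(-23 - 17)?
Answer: -1928 - √1990/20 ≈ -1930.2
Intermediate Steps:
F = -1/40 (F = 1/(-40) = -1/40 ≈ -0.025000)
m(T) = √(-1/40 + T) (m(T) = √(T - 1/40) = √(-1/40 + T))
-1928 - m(5) = -1928 - √(-10 + 400*5)/20 = -1928 - √(-10 + 2000)/20 = -1928 - √1990/20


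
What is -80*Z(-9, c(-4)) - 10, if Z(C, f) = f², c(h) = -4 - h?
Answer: -10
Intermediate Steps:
-80*Z(-9, c(-4)) - 10 = -80*(-4 - 1*(-4))² - 10 = -80*(-4 + 4)² - 10 = -80*0² - 10 = -80*0 - 10 = 0 - 10 = -10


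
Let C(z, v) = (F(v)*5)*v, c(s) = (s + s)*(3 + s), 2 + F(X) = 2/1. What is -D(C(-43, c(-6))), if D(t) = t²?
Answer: 0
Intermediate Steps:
F(X) = 0 (F(X) = -2 + 2/1 = -2 + 2*1 = -2 + 2 = 0)
c(s) = 2*s*(3 + s) (c(s) = (2*s)*(3 + s) = 2*s*(3 + s))
C(z, v) = 0 (C(z, v) = (0*5)*v = 0*v = 0)
-D(C(-43, c(-6))) = -1*0² = -1*0 = 0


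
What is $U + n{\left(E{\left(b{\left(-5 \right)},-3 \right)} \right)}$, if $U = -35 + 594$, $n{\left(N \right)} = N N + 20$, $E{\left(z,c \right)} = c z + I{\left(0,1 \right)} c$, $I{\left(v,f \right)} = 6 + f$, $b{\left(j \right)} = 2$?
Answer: $1308$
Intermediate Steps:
$E{\left(z,c \right)} = 7 c + c z$ ($E{\left(z,c \right)} = c z + \left(6 + 1\right) c = c z + 7 c = 7 c + c z$)
$n{\left(N \right)} = 20 + N^{2}$ ($n{\left(N \right)} = N^{2} + 20 = 20 + N^{2}$)
$U = 559$
$U + n{\left(E{\left(b{\left(-5 \right)},-3 \right)} \right)} = 559 + \left(20 + \left(- 3 \left(7 + 2\right)\right)^{2}\right) = 559 + \left(20 + \left(\left(-3\right) 9\right)^{2}\right) = 559 + \left(20 + \left(-27\right)^{2}\right) = 559 + \left(20 + 729\right) = 559 + 749 = 1308$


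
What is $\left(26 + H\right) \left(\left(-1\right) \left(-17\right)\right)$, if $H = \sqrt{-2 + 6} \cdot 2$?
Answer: $510$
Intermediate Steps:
$H = 4$ ($H = \sqrt{4} \cdot 2 = 2 \cdot 2 = 4$)
$\left(26 + H\right) \left(\left(-1\right) \left(-17\right)\right) = \left(26 + 4\right) \left(\left(-1\right) \left(-17\right)\right) = 30 \cdot 17 = 510$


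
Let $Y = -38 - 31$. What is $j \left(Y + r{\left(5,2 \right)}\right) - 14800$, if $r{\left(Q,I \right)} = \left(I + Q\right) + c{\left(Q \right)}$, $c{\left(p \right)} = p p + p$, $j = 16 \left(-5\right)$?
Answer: $-12240$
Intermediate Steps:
$j = -80$
$c{\left(p \right)} = p + p^{2}$ ($c{\left(p \right)} = p^{2} + p = p + p^{2}$)
$Y = -69$
$r{\left(Q,I \right)} = I + Q + Q \left(1 + Q\right)$ ($r{\left(Q,I \right)} = \left(I + Q\right) + Q \left(1 + Q\right) = I + Q + Q \left(1 + Q\right)$)
$j \left(Y + r{\left(5,2 \right)}\right) - 14800 = - 80 \left(-69 + \left(2 + 5 + 5 \left(1 + 5\right)\right)\right) - 14800 = - 80 \left(-69 + \left(2 + 5 + 5 \cdot 6\right)\right) - 14800 = - 80 \left(-69 + \left(2 + 5 + 30\right)\right) - 14800 = - 80 \left(-69 + 37\right) - 14800 = \left(-80\right) \left(-32\right) - 14800 = 2560 - 14800 = -12240$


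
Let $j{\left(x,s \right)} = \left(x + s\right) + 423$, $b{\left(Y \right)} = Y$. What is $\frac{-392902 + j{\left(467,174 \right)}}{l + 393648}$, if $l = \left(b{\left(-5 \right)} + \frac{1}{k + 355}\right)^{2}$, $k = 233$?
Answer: $- \frac{135475637472}{136110071833} \approx -0.99534$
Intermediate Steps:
$l = \frac{8637721}{345744}$ ($l = \left(-5 + \frac{1}{233 + 355}\right)^{2} = \left(-5 + \frac{1}{588}\right)^{2} = \left(- \frac{2939}{588}\right)^{2} = \frac{8637721}{345744} \approx 24.983$)
$j{\left(x,s \right)} = 423 + s + x$ ($j{\left(x,s \right)} = \left(s + x\right) + 423 = 423 + s + x$)
$\frac{-392902 + j{\left(467,174 \right)}}{l + 393648} = \frac{-392902 + \left(423 + 174 + 467\right)}{\frac{8637721}{345744} + 393648} = \frac{-392902 + 1064}{\frac{136110071833}{345744}} = \left(-391838\right) \frac{345744}{136110071833} = - \frac{135475637472}{136110071833}$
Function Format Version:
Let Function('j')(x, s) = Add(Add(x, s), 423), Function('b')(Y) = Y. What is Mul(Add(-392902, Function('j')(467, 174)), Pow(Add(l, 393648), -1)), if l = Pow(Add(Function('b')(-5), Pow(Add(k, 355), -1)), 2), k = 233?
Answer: Rational(-135475637472, 136110071833) ≈ -0.99534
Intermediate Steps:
l = Rational(8637721, 345744) (l = Pow(Add(-5, Pow(Add(233, 355), -1)), 2) = Pow(Add(-5, Pow(588, -1)), 2) = Pow(Add(-5, Rational(1, 588)), 2) = Pow(Rational(-2939, 588), 2) = Rational(8637721, 345744) ≈ 24.983)
Function('j')(x, s) = Add(423, s, x) (Function('j')(x, s) = Add(Add(s, x), 423) = Add(423, s, x))
Mul(Add(-392902, Function('j')(467, 174)), Pow(Add(l, 393648), -1)) = Mul(Add(-392902, Add(423, 174, 467)), Pow(Add(Rational(8637721, 345744), 393648), -1)) = Mul(Add(-392902, 1064), Pow(Rational(136110071833, 345744), -1)) = Mul(-391838, Rational(345744, 136110071833)) = Rational(-135475637472, 136110071833)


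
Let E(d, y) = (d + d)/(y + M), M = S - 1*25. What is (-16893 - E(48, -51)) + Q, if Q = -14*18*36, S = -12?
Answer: -285603/11 ≈ -25964.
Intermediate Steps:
M = -37 (M = -12 - 1*25 = -12 - 25 = -37)
E(d, y) = 2*d/(-37 + y) (E(d, y) = (d + d)/(y - 37) = (2*d)/(-37 + y) = 2*d/(-37 + y))
Q = -9072 (Q = -252*36 = -9072)
(-16893 - E(48, -51)) + Q = (-16893 - 2*48/(-37 - 51)) - 9072 = (-16893 - 2*48/(-88)) - 9072 = (-16893 - 2*48*(-1)/88) - 9072 = (-16893 - 1*(-12/11)) - 9072 = (-16893 + 12/11) - 9072 = -185811/11 - 9072 = -285603/11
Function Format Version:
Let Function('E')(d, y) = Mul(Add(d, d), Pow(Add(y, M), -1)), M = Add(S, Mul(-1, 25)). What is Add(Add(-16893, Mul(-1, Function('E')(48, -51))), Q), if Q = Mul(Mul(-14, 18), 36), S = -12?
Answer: Rational(-285603, 11) ≈ -25964.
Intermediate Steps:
M = -37 (M = Add(-12, Mul(-1, 25)) = Add(-12, -25) = -37)
Function('E')(d, y) = Mul(2, d, Pow(Add(-37, y), -1)) (Function('E')(d, y) = Mul(Add(d, d), Pow(Add(y, -37), -1)) = Mul(Mul(2, d), Pow(Add(-37, y), -1)) = Mul(2, d, Pow(Add(-37, y), -1)))
Q = -9072 (Q = Mul(-252, 36) = -9072)
Add(Add(-16893, Mul(-1, Function('E')(48, -51))), Q) = Add(Add(-16893, Mul(-1, Mul(2, 48, Pow(Add(-37, -51), -1)))), -9072) = Add(Add(-16893, Mul(-1, Mul(2, 48, Pow(-88, -1)))), -9072) = Add(Add(-16893, Mul(-1, Mul(2, 48, Rational(-1, 88)))), -9072) = Add(Add(-16893, Mul(-1, Rational(-12, 11))), -9072) = Add(Add(-16893, Rational(12, 11)), -9072) = Add(Rational(-185811, 11), -9072) = Rational(-285603, 11)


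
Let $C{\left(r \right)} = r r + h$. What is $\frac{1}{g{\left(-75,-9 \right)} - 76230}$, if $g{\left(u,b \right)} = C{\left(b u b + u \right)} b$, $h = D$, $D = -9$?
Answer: $- \frac{1}{340478649} \approx -2.937 \cdot 10^{-9}$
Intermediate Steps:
$h = -9$
$C{\left(r \right)} = -9 + r^{2}$ ($C{\left(r \right)} = r r - 9 = r^{2} - 9 = -9 + r^{2}$)
$g{\left(u,b \right)} = b \left(-9 + \left(u + u b^{2}\right)^{2}\right)$ ($g{\left(u,b \right)} = \left(-9 + \left(b u b + u\right)^{2}\right) b = \left(-9 + \left(u b^{2} + u\right)^{2}\right) b = \left(-9 + \left(u + u b^{2}\right)^{2}\right) b = b \left(-9 + \left(u + u b^{2}\right)^{2}\right)$)
$\frac{1}{g{\left(-75,-9 \right)} - 76230} = \frac{1}{- 9 \left(-9 + \left(-75\right)^{2} \left(1 + \left(-9\right)^{2}\right)^{2}\right) - 76230} = \frac{1}{- 9 \left(-9 + 5625 \left(1 + 81\right)^{2}\right) - 76230} = \frac{1}{- 9 \left(-9 + 5625 \cdot 82^{2}\right) - 76230} = \frac{1}{- 9 \left(-9 + 5625 \cdot 6724\right) - 76230} = \frac{1}{- 9 \left(-9 + 37822500\right) - 76230} = \frac{1}{\left(-9\right) 37822491 - 76230} = \frac{1}{-340402419 - 76230} = \frac{1}{-340478649} = - \frac{1}{340478649}$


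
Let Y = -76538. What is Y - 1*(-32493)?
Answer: -44045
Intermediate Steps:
Y - 1*(-32493) = -76538 - 1*(-32493) = -76538 + 32493 = -44045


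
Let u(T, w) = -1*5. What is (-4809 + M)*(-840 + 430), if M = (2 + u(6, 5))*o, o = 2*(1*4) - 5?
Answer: 1975380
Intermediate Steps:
u(T, w) = -5
o = 3 (o = 2*4 - 5 = 8 - 5 = 3)
M = -9 (M = (2 - 5)*3 = -3*3 = -9)
(-4809 + M)*(-840 + 430) = (-4809 - 9)*(-840 + 430) = -4818*(-410) = 1975380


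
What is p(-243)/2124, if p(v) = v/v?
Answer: 1/2124 ≈ 0.00047081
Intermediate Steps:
p(v) = 1
p(-243)/2124 = 1/2124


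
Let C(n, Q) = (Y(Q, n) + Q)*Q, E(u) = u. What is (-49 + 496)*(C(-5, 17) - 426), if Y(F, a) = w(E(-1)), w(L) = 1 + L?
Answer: -61239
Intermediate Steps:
Y(F, a) = 0 (Y(F, a) = 1 - 1 = 0)
C(n, Q) = Q² (C(n, Q) = (0 + Q)*Q = Q*Q = Q²)
(-49 + 496)*(C(-5, 17) - 426) = (-49 + 496)*(17² - 426) = 447*(289 - 426) = 447*(-137) = -61239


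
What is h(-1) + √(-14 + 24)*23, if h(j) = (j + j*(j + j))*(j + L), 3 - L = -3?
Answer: 5 + 23*√10 ≈ 77.732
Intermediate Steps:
L = 6 (L = 3 - 1*(-3) = 3 + 3 = 6)
h(j) = (6 + j)*(j + 2*j²) (h(j) = (j + j*(j + j))*(j + 6) = (j + j*(2*j))*(6 + j) = (j + 2*j²)*(6 + j) = (6 + j)*(j + 2*j²))
h(-1) + √(-14 + 24)*23 = -(6 + 2*(-1)² + 13*(-1)) + √(-14 + 24)*23 = -(6 + 2*1 - 13) + √10*23 = -(6 + 2 - 13) + 23*√10 = -1*(-5) + 23*√10 = 5 + 23*√10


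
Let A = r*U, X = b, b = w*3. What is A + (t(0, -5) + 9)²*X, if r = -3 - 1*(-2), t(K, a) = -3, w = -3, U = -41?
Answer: -283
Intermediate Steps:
b = -9 (b = -3*3 = -9)
r = -1 (r = -3 + 2 = -1)
X = -9
A = 41 (A = -1*(-41) = 41)
A + (t(0, -5) + 9)²*X = 41 + (-3 + 9)²*(-9) = 41 + 6²*(-9) = 41 + 36*(-9) = 41 - 324 = -283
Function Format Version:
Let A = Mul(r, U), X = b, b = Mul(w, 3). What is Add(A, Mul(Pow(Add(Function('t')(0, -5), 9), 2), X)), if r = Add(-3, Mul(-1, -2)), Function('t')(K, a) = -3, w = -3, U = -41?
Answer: -283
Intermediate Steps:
b = -9 (b = Mul(-3, 3) = -9)
r = -1 (r = Add(-3, 2) = -1)
X = -9
A = 41 (A = Mul(-1, -41) = 41)
Add(A, Mul(Pow(Add(Function('t')(0, -5), 9), 2), X)) = Add(41, Mul(Pow(Add(-3, 9), 2), -9)) = Add(41, Mul(Pow(6, 2), -9)) = Add(41, Mul(36, -9)) = Add(41, -324) = -283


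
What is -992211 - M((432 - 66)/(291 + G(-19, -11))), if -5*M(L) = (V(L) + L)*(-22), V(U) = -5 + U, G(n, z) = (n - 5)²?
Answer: -1433718473/1445 ≈ -9.9219e+5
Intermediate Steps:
G(n, z) = (-5 + n)²
M(L) = -22 + 44*L/5 (M(L) = -((-5 + L) + L)*(-22)/5 = -(-5 + 2*L)*(-22)/5 = -(110 - 44*L)/5 = -22 + 44*L/5)
-992211 - M((432 - 66)/(291 + G(-19, -11))) = -992211 - (-22 + 44*((432 - 66)/(291 + (-5 - 19)²))/5) = -992211 - (-22 + 44*(366/(291 + (-24)²))/5) = -992211 - (-22 + 44*(366/(291 + 576))/5) = -992211 - (-22 + 44*(366/867)/5) = -992211 - (-22 + 44*(366*(1/867))/5) = -992211 - (-22 + (44/5)*(122/289)) = -992211 - (-22 + 5368/1445) = -992211 - 1*(-26422/1445) = -992211 + 26422/1445 = -1433718473/1445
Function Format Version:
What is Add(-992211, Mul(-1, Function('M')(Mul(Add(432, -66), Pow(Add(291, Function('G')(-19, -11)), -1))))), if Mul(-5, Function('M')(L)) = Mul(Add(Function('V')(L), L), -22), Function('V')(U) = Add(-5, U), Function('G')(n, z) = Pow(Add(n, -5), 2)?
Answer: Rational(-1433718473, 1445) ≈ -9.9219e+5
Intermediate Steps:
Function('G')(n, z) = Pow(Add(-5, n), 2)
Function('M')(L) = Add(-22, Mul(Rational(44, 5), L)) (Function('M')(L) = Mul(Rational(-1, 5), Mul(Add(Add(-5, L), L), -22)) = Mul(Rational(-1, 5), Mul(Add(-5, Mul(2, L)), -22)) = Mul(Rational(-1, 5), Add(110, Mul(-44, L))) = Add(-22, Mul(Rational(44, 5), L)))
Add(-992211, Mul(-1, Function('M')(Mul(Add(432, -66), Pow(Add(291, Function('G')(-19, -11)), -1))))) = Add(-992211, Mul(-1, Add(-22, Mul(Rational(44, 5), Mul(Add(432, -66), Pow(Add(291, Pow(Add(-5, -19), 2)), -1)))))) = Add(-992211, Mul(-1, Add(-22, Mul(Rational(44, 5), Mul(366, Pow(Add(291, Pow(-24, 2)), -1)))))) = Add(-992211, Mul(-1, Add(-22, Mul(Rational(44, 5), Mul(366, Pow(Add(291, 576), -1)))))) = Add(-992211, Mul(-1, Add(-22, Mul(Rational(44, 5), Mul(366, Pow(867, -1)))))) = Add(-992211, Mul(-1, Add(-22, Mul(Rational(44, 5), Mul(366, Rational(1, 867)))))) = Add(-992211, Mul(-1, Add(-22, Mul(Rational(44, 5), Rational(122, 289))))) = Add(-992211, Mul(-1, Add(-22, Rational(5368, 1445)))) = Add(-992211, Mul(-1, Rational(-26422, 1445))) = Add(-992211, Rational(26422, 1445)) = Rational(-1433718473, 1445)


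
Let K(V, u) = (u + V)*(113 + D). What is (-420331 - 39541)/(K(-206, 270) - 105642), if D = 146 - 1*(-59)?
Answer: 229936/42645 ≈ 5.3919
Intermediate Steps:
D = 205 (D = 146 + 59 = 205)
K(V, u) = 318*V + 318*u (K(V, u) = (u + V)*(113 + 205) = (V + u)*318 = 318*V + 318*u)
(-420331 - 39541)/(K(-206, 270) - 105642) = (-420331 - 39541)/((318*(-206) + 318*270) - 105642) = -459872/((-65508 + 85860) - 105642) = -459872/(20352 - 105642) = -459872/(-85290) = -459872*(-1/85290) = 229936/42645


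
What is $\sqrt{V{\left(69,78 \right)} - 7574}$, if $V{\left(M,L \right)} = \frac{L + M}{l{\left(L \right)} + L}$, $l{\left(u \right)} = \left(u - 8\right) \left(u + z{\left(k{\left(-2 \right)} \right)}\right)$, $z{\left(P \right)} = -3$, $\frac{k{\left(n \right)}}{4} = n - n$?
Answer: $\frac{5 i \sqrt{59724105}}{444} \approx 87.029 i$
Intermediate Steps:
$k{\left(n \right)} = 0$ ($k{\left(n \right)} = 4 \left(n - n\right) = 4 \cdot 0 = 0$)
$l{\left(u \right)} = \left(-8 + u\right) \left(-3 + u\right)$ ($l{\left(u \right)} = \left(u - 8\right) \left(u - 3\right) = \left(-8 + u\right) \left(-3 + u\right)$)
$V{\left(M,L \right)} = \frac{L + M}{24 + L^{2} - 10 L}$ ($V{\left(M,L \right)} = \frac{L + M}{\left(24 + L^{2} - 11 L\right) + L} = \frac{L + M}{24 + L^{2} - 10 L}$)
$\sqrt{V{\left(69,78 \right)} - 7574} = \sqrt{\frac{78 + 69}{24 + 78^{2} - 780} - 7574} = \sqrt{\frac{1}{24 + 6084 - 780} \cdot 147 - 7574} = \sqrt{\frac{1}{5328} \cdot 147 - 7574} = \sqrt{\frac{49}{1776} - 7574} = \sqrt{- \frac{13451375}{1776}} = \frac{5 i \sqrt{59724105}}{444}$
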